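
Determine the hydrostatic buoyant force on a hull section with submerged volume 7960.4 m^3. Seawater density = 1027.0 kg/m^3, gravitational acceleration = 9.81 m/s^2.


Formula: Fb = rho * g * V
Substituting: Fb = 1027.0 * 9.81 * 7960.4
Intermediate: 1027.0 * 9.81 = 10074.87
Result: Fb = 10074.87 * 7960.4 ≈ 80200000 N (5 s.f.)

80200000 N


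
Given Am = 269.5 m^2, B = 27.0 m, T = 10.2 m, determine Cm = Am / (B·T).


Formula: Cm = Am / (B * T)
Step 1 — B * T = 27.0 * 10.2 = 275.4 m^2
Step 2 — Cm = 269.5 / 275.4 ≈ 0.97858 (5 s.f.)

0.97858


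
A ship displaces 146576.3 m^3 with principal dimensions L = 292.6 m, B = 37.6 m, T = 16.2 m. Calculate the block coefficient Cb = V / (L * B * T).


Formula: Cb = V / (L * B * T)
Step 1 — L * B * T = 292.6 * 37.6 * 16.2 = 178228.512 m^3
Step 2 — Cb = 146576.3 / 178228.512 ≈ 0.82241 (5 s.f.)

0.82241


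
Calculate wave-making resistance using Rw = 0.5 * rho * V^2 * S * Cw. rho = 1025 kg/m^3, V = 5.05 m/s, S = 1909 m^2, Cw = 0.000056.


Formula: Rw = 0.5 * rho * V^2 * S * Cw
Step 1 — V^2 = 5.05^2 = 25.5025
Step 2 — 0.5 * rho * V^2 = 0.5 * 1025 * 25.5025 = 13070.03125
Step 3 — Rw = 13070.03125 * 1909 * 0.000056 ≈ 1397.2 N (5 s.f.)

1397.2 N


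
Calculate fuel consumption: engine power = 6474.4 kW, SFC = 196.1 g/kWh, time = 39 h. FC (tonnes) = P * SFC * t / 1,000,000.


Formula: FC (tonnes) = P * SFC * t / 1,000,000
Step 1 — P * SFC * t = 6474.4 * 196.1 * 39 = 49515563.76 g
Step 2 — FC (tonnes) = 49515563.76 / 1,000,000 ≈ 49.516 tonnes (5 s.f.)

49.516 tonnes


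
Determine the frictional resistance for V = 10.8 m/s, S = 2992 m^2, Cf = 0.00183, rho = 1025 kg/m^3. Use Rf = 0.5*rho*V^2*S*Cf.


Formula: Rf = 0.5 * rho * V^2 * S * Cf
Step 1 — V^2 = 10.8^2 = 116.64
Step 2 — 0.5 * rho * V^2 = 0.5 * 1025 * 116.64 = 59778.0
Step 3 — Rf = 59778.0 * 2992 * 0.00183 ≈ 327310 N (5 s.f.)

327310 N


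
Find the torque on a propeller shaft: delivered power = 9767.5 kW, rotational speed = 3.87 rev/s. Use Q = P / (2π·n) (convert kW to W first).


Formula: Q = P_W / (2 * pi * n)
Step 1 — P_W = 9767.5 kW * 1000 = 9767500.0 W
Step 2 — 2 * pi * n = 2 * pi * 3.87 = 24.315927
Step 3 — Q = 9767500.0 / 24.315927 ≈ 401690 N·m (5 s.f.)

401690 N·m


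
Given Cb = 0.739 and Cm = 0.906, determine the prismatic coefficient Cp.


Formula: Cp = Cb / Cm
Substituting: Cp = 0.739 / 0.906
Result: Cp ≈ 0.81567 (5 s.f.)

0.81567


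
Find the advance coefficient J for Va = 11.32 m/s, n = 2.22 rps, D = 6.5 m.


Formula: J = Va / (n * D)
Step 1 — n * D = 2.22 * 6.5 = 14.43
Step 2 — J = 11.32 / 14.43 ≈ 0.78448 (5 s.f.)

0.78448


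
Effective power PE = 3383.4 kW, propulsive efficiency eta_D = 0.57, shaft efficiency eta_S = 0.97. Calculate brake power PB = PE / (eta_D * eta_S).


Formula: PB = PE / (eta_D * eta_S)
Step 1 — combined efficiency = eta_D * eta_S = 0.57 * 0.97 = 0.5529
Step 2 — PB = 3383.4 / 0.5529 ≈ 6119.4 kW (5 s.f.)

6119.4 kW


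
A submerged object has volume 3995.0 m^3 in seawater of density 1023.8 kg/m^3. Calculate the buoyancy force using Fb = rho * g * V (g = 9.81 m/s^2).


Formula: Fb = rho * g * V
Substituting: Fb = 1023.8 * 9.81 * 3995.0
Intermediate: 1023.8 * 9.81 = 10043.478
Result: Fb = 10043.478 * 3995.0 ≈ 40124000 N (5 s.f.)

40124000 N


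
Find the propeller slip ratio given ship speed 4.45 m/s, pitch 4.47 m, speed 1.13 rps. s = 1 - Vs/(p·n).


Formula: s = 1 - Vs / (p * n)
Step 1 — p * n = 4.47 * 1.13 = 5.0511
Step 2 — Vs / (p*n) = 4.45 / 5.0511 = 0.880996 (6 d.p.)
Step 3 — s = 1 - 0.880996 = 0.119004

0.119004


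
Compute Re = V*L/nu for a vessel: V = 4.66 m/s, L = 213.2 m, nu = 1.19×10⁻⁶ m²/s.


Formula: Re = V * L / nu
Step 1 — V * L = 4.66 * 213.2 = 993.512 m^2/s
Step 2 — Re = 993.512 / 1.19e-6 = 8.35e+08

8.35e+08


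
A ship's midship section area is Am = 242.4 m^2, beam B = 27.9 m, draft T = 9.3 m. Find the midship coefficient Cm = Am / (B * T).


Formula: Cm = Am / (B * T)
Step 1 — B * T = 27.9 * 9.3 = 259.47 m^2
Step 2 — Cm = 242.4 / 259.47 ≈ 0.93421 (5 s.f.)

0.93421


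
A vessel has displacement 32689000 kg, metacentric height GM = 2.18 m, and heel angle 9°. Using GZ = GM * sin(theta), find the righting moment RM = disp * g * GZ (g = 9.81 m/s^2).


Formula: GZ = GM * sin(theta); RM = disp * g * GZ
Step 1 — GZ = 2.18 * sin(9°) = 2.18 * 0.156434 = 0.341026 m
Step 2 — RM = 32689000 * 9.81 * 0.341026 ≈ 109360000 N·m (5 s.f.)

109360000 N·m


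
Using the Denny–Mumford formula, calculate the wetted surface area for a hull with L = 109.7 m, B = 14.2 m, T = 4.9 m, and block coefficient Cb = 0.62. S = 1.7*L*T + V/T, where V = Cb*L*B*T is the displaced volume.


Formula: S = 1.7*L*T + V/T with V = Cb*L*B*T, i.e. S = L * (1.7*T + Cb*B)
Step 1 — 1.7*T = 1.7 * 4.9 = 8.33 m
Step 2 — Cb*B = 0.62 * 14.2 = 8.804 m
Step 3 — 1.7*T + Cb*B = 8.33 + 8.804 = 17.134 m
Step 4 — S = 109.7 * 17.134 ≈ 1879.6 m^2 (5 s.f.)

1879.6 m^2


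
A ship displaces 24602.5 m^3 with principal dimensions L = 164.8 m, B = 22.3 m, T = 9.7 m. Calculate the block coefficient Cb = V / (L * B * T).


Formula: Cb = V / (L * B * T)
Step 1 — L * B * T = 164.8 * 22.3 * 9.7 = 35647.888 m^3
Step 2 — Cb = 24602.5 / 35647.888 ≈ 0.69015 (5 s.f.)

0.69015


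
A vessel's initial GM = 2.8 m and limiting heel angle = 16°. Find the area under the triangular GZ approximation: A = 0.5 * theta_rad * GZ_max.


Formula: GZ_max = GM * sin(theta); Area = 0.5 * theta_rad * GZ_max
Step 1 — GZ_max = 2.8 * sin(16°) = 2.8 * 0.275637 = 0.771784 m
Step 2 — theta_rad = 16 * pi/180 = 0.279253 rad
Step 3 — Area = 0.5 * 0.279253 * 0.771784 ≈ 0.10776 m·rad (5 s.f.)

0.10776 m·rad


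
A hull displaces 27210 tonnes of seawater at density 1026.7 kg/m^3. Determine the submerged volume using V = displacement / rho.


Formula: V = mass / rho
Step 1 — convert tonnes to kg: 27210 t * 1000 = 27210000 kg
Step 2 — V = 27210000 / 1026.7 ≈ 26502 m^3 (5 s.f.)

26502 m^3


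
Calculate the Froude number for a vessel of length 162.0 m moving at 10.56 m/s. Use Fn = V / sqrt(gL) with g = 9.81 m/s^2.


Formula: Fn = V / sqrt(g * L)
Step 1 — g * L = 9.81 * 162.0 = 1589.22
Step 2 — sqrt(g * L) = sqrt(1589.22) = 39.865022
Step 3 — Fn = 10.56 / 39.865022 ≈ 0.26489 (5 s.f.)

0.26489


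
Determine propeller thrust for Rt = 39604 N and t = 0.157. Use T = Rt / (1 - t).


Formula: T = Rt / (1 - t)
Step 1 — (1 - t) = 1 - 0.157 = 0.843
Step 2 — T = 39604 / 0.843 ≈ 46980 N (5 s.f.)

46980 N


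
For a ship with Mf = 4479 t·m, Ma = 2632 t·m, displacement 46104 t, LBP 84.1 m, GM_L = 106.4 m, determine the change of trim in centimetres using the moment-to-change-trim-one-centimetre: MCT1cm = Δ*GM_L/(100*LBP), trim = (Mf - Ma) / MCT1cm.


Formula: net trimming moment = Mf - Ma; MCT1cm = Δ*GM_L/(100*LBP); trim = net moment / MCT1cm
Step 1 — net trimming moment = 4479 - 2632 = 1847 t·m
Step 2 — MCT1cm = 46104 * 106.4 / (100 * 84.1) = 583.2896 t·m/cm
Step 3 — trim = 1847 / 583.2896 ≈ 3.1665 cm (5 s.f.)

3.1665 cm


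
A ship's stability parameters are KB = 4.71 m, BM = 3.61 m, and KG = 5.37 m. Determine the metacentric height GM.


Formula: GM = KB + BM - KG
Step 1 — KM = KB + BM = 4.71 + 3.61 = 8.32 m
Step 2 — GM = KM - KG = 8.32 - 5.37 = 2.95 m

2.95 m


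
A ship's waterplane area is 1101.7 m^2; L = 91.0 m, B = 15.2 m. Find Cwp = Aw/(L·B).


Formula: Cwp = Aw / (L * B)
Step 1 — L * B = 91.0 * 15.2 = 1383.2 m^2
Step 2 — Cwp = 1101.7 / 1383.2 ≈ 0.79649 (5 s.f.)

0.79649


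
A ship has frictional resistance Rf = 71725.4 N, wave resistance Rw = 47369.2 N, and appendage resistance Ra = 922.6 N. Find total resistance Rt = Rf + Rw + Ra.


Formula: Rt = Rf + Rw + Ra
Substituting: Rt = 71725.4 + 47369.2 + 922.6
Result: Rt = 120017.2 N

120017.2 N


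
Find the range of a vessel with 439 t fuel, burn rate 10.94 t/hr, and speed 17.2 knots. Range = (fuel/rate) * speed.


Formula: endurance = fuel / rate; range = endurance * speed
Step 1 — endurance = 439 / 10.94 = 40.128 hours
Step 2 — range = 40.128 * 17.2 ≈ 690.20 nautical miles (5 s.f.)

690.20 NM


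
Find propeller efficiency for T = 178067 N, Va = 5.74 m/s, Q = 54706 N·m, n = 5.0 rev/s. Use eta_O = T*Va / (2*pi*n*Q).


Formula: eta = T * Va / (2 * pi * n * Q)
Step 1 — numerator = T * Va = 178067 * 5.74 = 1022104.58
Step 2 — 2 * pi * n = 2 * pi * 5.0 = 31.415927
Step 3 — denominator = 31.415927 * 54706 = 1718639.7
Step 4 — eta = 1022104.58 / 1718639.7 ≈ 0.59472 (5 s.f.)

0.59472


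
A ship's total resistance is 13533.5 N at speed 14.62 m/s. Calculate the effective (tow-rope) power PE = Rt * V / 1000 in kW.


Formula: PE = Rt * V / 1000 (kW)
Step 1 — PE (W) = 13533.5 * 14.62 = 197859.77 W
Step 2 — PE (kW) = 197859.77 / 1000 ≈ 197.86 kW (5 s.f.)

197.86 kW


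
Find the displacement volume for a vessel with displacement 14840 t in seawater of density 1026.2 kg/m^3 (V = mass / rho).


Formula: V = mass / rho
Step 1 — convert tonnes to kg: 14840 t * 1000 = 14840000 kg
Step 2 — V = 14840000 / 1026.2 ≈ 14461 m^3 (5 s.f.)

14461 m^3


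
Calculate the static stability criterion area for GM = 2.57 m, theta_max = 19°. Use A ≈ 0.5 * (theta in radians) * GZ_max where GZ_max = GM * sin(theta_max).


Formula: GZ_max = GM * sin(theta); Area = 0.5 * theta_rad * GZ_max
Step 1 — GZ_max = 2.57 * sin(19°) = 2.57 * 0.325568 = 0.83671 m
Step 2 — theta_rad = 19 * pi/180 = 0.331613 rad
Step 3 — Area = 0.5 * 0.331613 * 0.83671 ≈ 0.13873 m·rad (5 s.f.)

0.13873 m·rad


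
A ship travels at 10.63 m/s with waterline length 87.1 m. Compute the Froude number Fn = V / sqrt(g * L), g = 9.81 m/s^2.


Formula: Fn = V / sqrt(g * L)
Step 1 — g * L = 9.81 * 87.1 = 854.451
Step 2 — sqrt(g * L) = sqrt(854.451) = 29.230994
Step 3 — Fn = 10.63 / 29.230994 ≈ 0.36366 (5 s.f.)

0.36366


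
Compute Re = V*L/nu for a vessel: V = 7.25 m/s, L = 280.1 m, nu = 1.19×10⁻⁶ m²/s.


Formula: Re = V * L / nu
Step 1 — V * L = 7.25 * 280.1 = 2030.725 m^2/s
Step 2 — Re = 2030.725 / 1.19e-6 = 1.71e+09

1.71e+09


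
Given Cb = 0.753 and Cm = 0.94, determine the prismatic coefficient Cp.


Formula: Cp = Cb / Cm
Substituting: Cp = 0.753 / 0.94
Result: Cp ≈ 0.80106 (5 s.f.)

0.80106


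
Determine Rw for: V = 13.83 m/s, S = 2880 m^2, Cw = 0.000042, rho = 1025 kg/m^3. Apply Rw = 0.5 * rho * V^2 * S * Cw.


Formula: Rw = 0.5 * rho * V^2 * S * Cw
Step 1 — V^2 = 13.83^2 = 191.2689
Step 2 — 0.5 * rho * V^2 = 0.5 * 1025 * 191.2689 = 98025.31125
Step 3 — Rw = 98025.31125 * 2880 * 0.000042 ≈ 11857 N (5 s.f.)

11857 N


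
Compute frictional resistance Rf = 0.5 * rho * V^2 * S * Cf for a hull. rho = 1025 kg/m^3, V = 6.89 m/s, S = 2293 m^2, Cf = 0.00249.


Formula: Rf = 0.5 * rho * V^2 * S * Cf
Step 1 — V^2 = 6.89^2 = 47.4721
Step 2 — 0.5 * rho * V^2 = 0.5 * 1025 * 47.4721 = 24329.45125
Step 3 — Rf = 24329.45125 * 2293 * 0.00249 ≈ 138910 N (5 s.f.)

138910 N


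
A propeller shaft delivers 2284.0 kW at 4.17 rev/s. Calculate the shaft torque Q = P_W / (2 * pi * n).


Formula: Q = P_W / (2 * pi * n)
Step 1 — P_W = 2284.0 kW * 1000 = 2284000.0 W
Step 2 — 2 * pi * n = 2 * pi * 4.17 = 26.200883
Step 3 — Q = 2284000.0 / 26.200883 ≈ 87173 N·m (5 s.f.)

87173 N·m


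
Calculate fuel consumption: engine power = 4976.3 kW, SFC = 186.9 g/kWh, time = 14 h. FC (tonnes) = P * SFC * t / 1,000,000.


Formula: FC (tonnes) = P * SFC * t / 1,000,000
Step 1 — P * SFC * t = 4976.3 * 186.9 * 14 = 13020986.58 g
Step 2 — FC (tonnes) = 13020986.58 / 1,000,000 ≈ 13.021 tonnes (5 s.f.)

13.021 tonnes


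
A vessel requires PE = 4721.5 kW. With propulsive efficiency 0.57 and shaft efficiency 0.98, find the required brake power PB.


Formula: PB = PE / (eta_D * eta_S)
Step 1 — combined efficiency = eta_D * eta_S = 0.57 * 0.98 = 0.5586
Step 2 — PB = 4721.5 / 0.5586 ≈ 8452.4 kW (5 s.f.)

8452.4 kW


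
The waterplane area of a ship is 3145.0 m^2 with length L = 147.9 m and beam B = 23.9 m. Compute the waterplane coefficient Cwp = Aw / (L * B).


Formula: Cwp = Aw / (L * B)
Step 1 — L * B = 147.9 * 23.9 = 3534.81 m^2
Step 2 — Cwp = 3145.0 / 3534.81 ≈ 0.88972 (5 s.f.)

0.88972


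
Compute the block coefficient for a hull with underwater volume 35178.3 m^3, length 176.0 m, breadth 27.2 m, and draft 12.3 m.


Formula: Cb = V / (L * B * T)
Step 1 — L * B * T = 176.0 * 27.2 * 12.3 = 58882.56 m^3
Step 2 — Cb = 35178.3 / 58882.56 ≈ 0.59743 (5 s.f.)

0.59743


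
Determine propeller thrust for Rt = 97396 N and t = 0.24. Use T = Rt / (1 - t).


Formula: T = Rt / (1 - t)
Step 1 — (1 - t) = 1 - 0.24 = 0.76
Step 2 — T = 97396 / 0.76 ≈ 128150 N (5 s.f.)

128150 N


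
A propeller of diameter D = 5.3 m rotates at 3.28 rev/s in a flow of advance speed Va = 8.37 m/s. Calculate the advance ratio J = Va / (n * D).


Formula: J = Va / (n * D)
Step 1 — n * D = 3.28 * 5.3 = 17.384
Step 2 — J = 8.37 / 17.384 ≈ 0.48148 (5 s.f.)

0.48148


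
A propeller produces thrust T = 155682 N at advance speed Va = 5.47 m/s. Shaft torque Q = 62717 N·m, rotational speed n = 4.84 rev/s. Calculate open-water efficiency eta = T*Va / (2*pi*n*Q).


Formula: eta = T * Va / (2 * pi * n * Q)
Step 1 — numerator = T * Va = 155682 * 5.47 = 851580.54
Step 2 — 2 * pi * n = 2 * pi * 4.84 = 30.410617
Step 3 — denominator = 30.410617 * 62717 = 1907262.67
Step 4 — eta = 851580.54 / 1907262.67 ≈ 0.44649 (5 s.f.)

0.44649


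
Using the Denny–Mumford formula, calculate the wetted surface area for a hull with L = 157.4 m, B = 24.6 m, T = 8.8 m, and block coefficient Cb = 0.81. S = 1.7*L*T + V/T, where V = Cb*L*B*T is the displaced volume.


Formula: S = 1.7*L*T + V/T with V = Cb*L*B*T, i.e. S = L * (1.7*T + Cb*B)
Step 1 — 1.7*T = 1.7 * 8.8 = 14.96 m
Step 2 — Cb*B = 0.81 * 24.6 = 19.926 m
Step 3 — 1.7*T + Cb*B = 14.96 + 19.926 = 34.886 m
Step 4 — S = 157.4 * 34.886 ≈ 5491.1 m^2 (5 s.f.)

5491.1 m^2


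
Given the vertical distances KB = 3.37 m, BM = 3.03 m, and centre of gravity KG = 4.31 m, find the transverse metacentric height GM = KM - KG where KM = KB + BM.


Formula: GM = KB + BM - KG
Step 1 — KM = KB + BM = 3.37 + 3.03 = 6.4 m
Step 2 — GM = KM - KG = 6.4 - 4.31 = 2.09 m

2.09 m


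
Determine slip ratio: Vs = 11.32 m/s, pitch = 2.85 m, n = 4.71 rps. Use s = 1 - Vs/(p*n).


Formula: s = 1 - Vs / (p * n)
Step 1 — p * n = 2.85 * 4.71 = 13.4235
Step 2 — Vs / (p*n) = 11.32 / 13.4235 = 0.843297 (6 d.p.)
Step 3 — s = 1 - 0.843297 = 0.156703

0.156703


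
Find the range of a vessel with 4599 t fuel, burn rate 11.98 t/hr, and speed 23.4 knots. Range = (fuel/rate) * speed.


Formula: endurance = fuel / rate; range = endurance * speed
Step 1 — endurance = 4599 / 11.98 = 383.8898 hours
Step 2 — range = 383.8898 * 23.4 ≈ 8983.0 nautical miles (5 s.f.)

8983.0 NM


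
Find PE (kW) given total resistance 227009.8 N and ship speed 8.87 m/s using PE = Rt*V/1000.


Formula: PE = Rt * V / 1000 (kW)
Step 1 — PE (W) = 227009.8 * 8.87 = 2013576.926 W
Step 2 — PE (kW) = 2013576.926 / 1000 ≈ 2013.6 kW (5 s.f.)

2013.6 kW


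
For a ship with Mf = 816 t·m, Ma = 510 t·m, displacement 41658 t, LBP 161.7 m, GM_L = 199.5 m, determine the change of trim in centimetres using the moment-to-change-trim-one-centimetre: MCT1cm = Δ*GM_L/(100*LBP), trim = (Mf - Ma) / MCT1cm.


Formula: net trimming moment = Mf - Ma; MCT1cm = Δ*GM_L/(100*LBP); trim = net moment / MCT1cm
Step 1 — net trimming moment = 816 - 510 = 306 t·m
Step 2 — MCT1cm = 41658 * 199.5 / (100 * 161.7) = 513.9623 t·m/cm
Step 3 — trim = 306 / 513.9623 ≈ 0.59537 cm (5 s.f.)

0.59537 cm


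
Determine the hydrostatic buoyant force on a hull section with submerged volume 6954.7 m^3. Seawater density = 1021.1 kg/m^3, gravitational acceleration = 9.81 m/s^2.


Formula: Fb = rho * g * V
Substituting: Fb = 1021.1 * 9.81 * 6954.7
Intermediate: 1021.1 * 9.81 = 10016.991
Result: Fb = 10016.991 * 6954.7 ≈ 69665000 N (5 s.f.)

69665000 N


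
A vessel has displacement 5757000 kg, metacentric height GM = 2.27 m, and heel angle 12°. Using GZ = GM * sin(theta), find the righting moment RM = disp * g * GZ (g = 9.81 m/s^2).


Formula: GZ = GM * sin(theta); RM = disp * g * GZ
Step 1 — GZ = 2.27 * sin(12°) = 2.27 * 0.207912 = 0.47196 m
Step 2 — RM = 5757000 * 9.81 * 0.47196 ≈ 26654000 N·m (5 s.f.)

26654000 N·m


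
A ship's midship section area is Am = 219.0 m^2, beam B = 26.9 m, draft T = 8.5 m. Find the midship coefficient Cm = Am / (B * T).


Formula: Cm = Am / (B * T)
Step 1 — B * T = 26.9 * 8.5 = 228.65 m^2
Step 2 — Cm = 219.0 / 228.65 ≈ 0.95780 (5 s.f.)

0.95780


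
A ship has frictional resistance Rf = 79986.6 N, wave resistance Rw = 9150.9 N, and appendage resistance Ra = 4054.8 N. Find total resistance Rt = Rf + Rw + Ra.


Formula: Rt = Rf + Rw + Ra
Substituting: Rt = 79986.6 + 9150.9 + 4054.8
Result: Rt = 93192.3 N

93192.3 N


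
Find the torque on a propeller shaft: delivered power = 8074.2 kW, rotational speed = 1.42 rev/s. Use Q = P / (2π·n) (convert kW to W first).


Formula: Q = P_W / (2 * pi * n)
Step 1 — P_W = 8074.2 kW * 1000 = 8074200.0 W
Step 2 — 2 * pi * n = 2 * pi * 1.42 = 8.922123
Step 3 — Q = 8074200.0 / 8.922123 ≈ 904960 N·m (5 s.f.)

904960 N·m


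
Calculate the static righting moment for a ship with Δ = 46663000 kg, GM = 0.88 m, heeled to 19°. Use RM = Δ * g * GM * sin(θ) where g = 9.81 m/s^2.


Formula: GZ = GM * sin(theta); RM = disp * g * GZ
Step 1 — GZ = 0.88 * sin(19°) = 0.88 * 0.325568 = 0.2865 m
Step 2 — RM = 46663000 * 9.81 * 0.2865 ≈ 131150000 N·m (5 s.f.)

131150000 N·m


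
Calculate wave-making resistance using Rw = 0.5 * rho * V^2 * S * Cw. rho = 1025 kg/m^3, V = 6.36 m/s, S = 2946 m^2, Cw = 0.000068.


Formula: Rw = 0.5 * rho * V^2 * S * Cw
Step 1 — V^2 = 6.36^2 = 40.4496
Step 2 — 0.5 * rho * V^2 = 0.5 * 1025 * 40.4496 = 20730.42
Step 3 — Rw = 20730.42 * 2946 * 0.000068 ≈ 4152.9 N (5 s.f.)

4152.9 N


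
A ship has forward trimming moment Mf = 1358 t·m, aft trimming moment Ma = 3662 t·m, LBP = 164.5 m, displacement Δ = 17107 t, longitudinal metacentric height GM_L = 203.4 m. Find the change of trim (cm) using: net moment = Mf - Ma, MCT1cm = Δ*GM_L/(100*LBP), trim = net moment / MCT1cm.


Formula: net trimming moment = Mf - Ma; MCT1cm = Δ*GM_L/(100*LBP); trim = net moment / MCT1cm
Step 1 — net trimming moment = 1358 - 3662 = -2304 t·m
Step 2 — MCT1cm = 17107 * 203.4 / (100 * 164.5) = 211.5236 t·m/cm
Step 3 — trim = -2304 / 211.5236 ≈ -10.892 cm (5 s.f.)

-10.892 cm


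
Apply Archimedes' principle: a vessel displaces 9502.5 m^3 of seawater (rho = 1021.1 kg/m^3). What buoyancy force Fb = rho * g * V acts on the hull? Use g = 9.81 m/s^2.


Formula: Fb = rho * g * V
Substituting: Fb = 1021.1 * 9.81 * 9502.5
Intermediate: 1021.1 * 9.81 = 10016.991
Result: Fb = 10016.991 * 9502.5 ≈ 95186000 N (5 s.f.)

95186000 N


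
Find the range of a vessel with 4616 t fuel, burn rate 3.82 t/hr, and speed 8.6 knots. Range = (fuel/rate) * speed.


Formula: endurance = fuel / rate; range = endurance * speed
Step 1 — endurance = 4616 / 3.82 = 1208.377 hours
Step 2 — range = 1208.377 * 8.6 ≈ 10392 nautical miles (5 s.f.)

10392 NM


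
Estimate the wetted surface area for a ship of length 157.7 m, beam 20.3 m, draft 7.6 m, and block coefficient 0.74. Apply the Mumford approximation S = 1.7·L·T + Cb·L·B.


Formula: S = 1.7*L*T + V/T with V = Cb*L*B*T, i.e. S = L * (1.7*T + Cb*B)
Step 1 — 1.7*T = 1.7 * 7.6 = 12.92 m
Step 2 — Cb*B = 0.74 * 20.3 = 15.022 m
Step 3 — 1.7*T + Cb*B = 12.92 + 15.022 = 27.942 m
Step 4 — S = 157.7 * 27.942 ≈ 4406.5 m^2 (5 s.f.)

4406.5 m^2


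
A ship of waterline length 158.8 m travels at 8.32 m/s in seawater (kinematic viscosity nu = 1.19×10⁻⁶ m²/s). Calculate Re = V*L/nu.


Formula: Re = V * L / nu
Step 1 — V * L = 8.32 * 158.8 = 1321.216 m^2/s
Step 2 — Re = 1321.216 / 1.19e-6 = 1.11e+09

1.11e+09


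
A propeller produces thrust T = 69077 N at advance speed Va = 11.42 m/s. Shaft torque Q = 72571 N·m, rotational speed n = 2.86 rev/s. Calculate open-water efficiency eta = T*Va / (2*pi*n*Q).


Formula: eta = T * Va / (2 * pi * n * Q)
Step 1 — numerator = T * Va = 69077 * 11.42 = 788859.34
Step 2 — 2 * pi * n = 2 * pi * 2.86 = 17.96991
Step 3 — denominator = 17.96991 * 72571 = 1304094.34
Step 4 — eta = 788859.34 / 1304094.34 ≈ 0.60491 (5 s.f.)

0.60491


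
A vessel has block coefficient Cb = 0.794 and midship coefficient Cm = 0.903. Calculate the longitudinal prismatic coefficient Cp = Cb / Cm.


Formula: Cp = Cb / Cm
Substituting: Cp = 0.794 / 0.903
Result: Cp ≈ 0.87929 (5 s.f.)

0.87929


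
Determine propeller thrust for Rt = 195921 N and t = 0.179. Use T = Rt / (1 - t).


Formula: T = Rt / (1 - t)
Step 1 — (1 - t) = 1 - 0.179 = 0.821
Step 2 — T = 195921 / 0.821 ≈ 238640 N (5 s.f.)

238640 N


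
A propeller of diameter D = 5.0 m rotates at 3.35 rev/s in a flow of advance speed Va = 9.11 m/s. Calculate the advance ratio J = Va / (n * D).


Formula: J = Va / (n * D)
Step 1 — n * D = 3.35 * 5.0 = 16.75
Step 2 — J = 9.11 / 16.75 ≈ 0.54388 (5 s.f.)

0.54388


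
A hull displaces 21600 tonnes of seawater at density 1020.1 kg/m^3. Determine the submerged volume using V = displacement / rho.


Formula: V = mass / rho
Step 1 — convert tonnes to kg: 21600 t * 1000 = 21600000 kg
Step 2 — V = 21600000 / 1020.1 ≈ 21174 m^3 (5 s.f.)

21174 m^3


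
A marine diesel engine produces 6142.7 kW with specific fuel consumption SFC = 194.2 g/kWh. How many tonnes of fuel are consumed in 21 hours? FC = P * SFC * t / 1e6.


Formula: FC (tonnes) = P * SFC * t / 1,000,000
Step 1 — P * SFC * t = 6142.7 * 194.2 * 21 = 25051159.14 g
Step 2 — FC (tonnes) = 25051159.14 / 1,000,000 ≈ 25.051 tonnes (5 s.f.)

25.051 tonnes


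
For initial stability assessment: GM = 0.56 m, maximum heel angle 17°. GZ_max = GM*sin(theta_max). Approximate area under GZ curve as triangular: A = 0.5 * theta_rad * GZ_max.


Formula: GZ_max = GM * sin(theta); Area = 0.5 * theta_rad * GZ_max
Step 1 — GZ_max = 0.56 * sin(17°) = 0.56 * 0.292372 = 0.163728 m
Step 2 — theta_rad = 17 * pi/180 = 0.296706 rad
Step 3 — Area = 0.5 * 0.296706 * 0.163728 ≈ 0.024290 m·rad (5 s.f.)

0.024290 m·rad


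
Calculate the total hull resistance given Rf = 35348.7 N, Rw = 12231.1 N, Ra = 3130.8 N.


Formula: Rt = Rf + Rw + Ra
Substituting: Rt = 35348.7 + 12231.1 + 3130.8
Result: Rt = 50710.6 N

50710.6 N


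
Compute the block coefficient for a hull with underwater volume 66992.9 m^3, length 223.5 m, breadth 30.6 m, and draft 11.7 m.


Formula: Cb = V / (L * B * T)
Step 1 — L * B * T = 223.5 * 30.6 * 11.7 = 80017.47 m^3
Step 2 — Cb = 66992.9 / 80017.47 ≈ 0.83723 (5 s.f.)

0.83723


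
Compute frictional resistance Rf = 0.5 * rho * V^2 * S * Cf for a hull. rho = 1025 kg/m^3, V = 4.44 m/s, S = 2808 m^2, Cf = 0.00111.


Formula: Rf = 0.5 * rho * V^2 * S * Cf
Step 1 — V^2 = 4.44^2 = 19.7136
Step 2 — 0.5 * rho * V^2 = 0.5 * 1025 * 19.7136 = 10103.22
Step 3 — Rf = 10103.22 * 2808 * 0.00111 ≈ 31491 N (5 s.f.)

31491 N


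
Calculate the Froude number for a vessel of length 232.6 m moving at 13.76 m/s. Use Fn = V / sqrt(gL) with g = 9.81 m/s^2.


Formula: Fn = V / sqrt(g * L)
Step 1 — g * L = 9.81 * 232.6 = 2281.806
Step 2 — sqrt(g * L) = sqrt(2281.806) = 47.768253
Step 3 — Fn = 13.76 / 47.768253 ≈ 0.28806 (5 s.f.)

0.28806


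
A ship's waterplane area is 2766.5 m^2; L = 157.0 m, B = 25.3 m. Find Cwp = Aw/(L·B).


Formula: Cwp = Aw / (L * B)
Step 1 — L * B = 157.0 * 25.3 = 3972.1 m^2
Step 2 — Cwp = 2766.5 / 3972.1 ≈ 0.69648 (5 s.f.)

0.69648


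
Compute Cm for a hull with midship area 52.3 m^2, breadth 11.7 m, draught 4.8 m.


Formula: Cm = Am / (B * T)
Step 1 — B * T = 11.7 * 4.8 = 56.16 m^2
Step 2 — Cm = 52.3 / 56.16 ≈ 0.93127 (5 s.f.)

0.93127


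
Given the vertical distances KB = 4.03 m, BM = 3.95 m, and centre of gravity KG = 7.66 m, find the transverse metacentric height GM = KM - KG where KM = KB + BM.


Formula: GM = KB + BM - KG
Step 1 — KM = KB + BM = 4.03 + 3.95 = 7.98 m
Step 2 — GM = KM - KG = 7.98 - 7.66 = 0.32 m

0.32 m


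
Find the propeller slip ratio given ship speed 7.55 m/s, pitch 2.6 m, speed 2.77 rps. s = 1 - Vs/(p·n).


Formula: s = 1 - Vs / (p * n)
Step 1 — p * n = 2.6 * 2.77 = 7.202
Step 2 — Vs / (p*n) = 7.55 / 7.202 = 1.04832 (6 d.p.)
Step 3 — s = 1 - 1.04832 = -0.04832

-0.04832


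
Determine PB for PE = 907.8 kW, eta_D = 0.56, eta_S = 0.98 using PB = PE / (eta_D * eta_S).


Formula: PB = PE / (eta_D * eta_S)
Step 1 — combined efficiency = eta_D * eta_S = 0.56 * 0.98 = 0.5488
Step 2 — PB = 907.8 / 0.5488 ≈ 1654.2 kW (5 s.f.)

1654.2 kW


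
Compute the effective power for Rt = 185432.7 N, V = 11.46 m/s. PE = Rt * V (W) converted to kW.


Formula: PE = Rt * V / 1000 (kW)
Step 1 — PE (W) = 185432.7 * 11.46 = 2125058.742 W
Step 2 — PE (kW) = 2125058.742 / 1000 ≈ 2125.1 kW (5 s.f.)

2125.1 kW


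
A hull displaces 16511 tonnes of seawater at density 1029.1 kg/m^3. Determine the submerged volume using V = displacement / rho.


Formula: V = mass / rho
Step 1 — convert tonnes to kg: 16511 t * 1000 = 16511000 kg
Step 2 — V = 16511000 / 1029.1 ≈ 16044 m^3 (5 s.f.)

16044 m^3


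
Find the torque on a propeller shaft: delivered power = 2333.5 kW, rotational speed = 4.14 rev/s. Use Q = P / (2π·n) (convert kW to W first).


Formula: Q = P_W / (2 * pi * n)
Step 1 — P_W = 2333.5 kW * 1000 = 2333500.0 W
Step 2 — 2 * pi * n = 2 * pi * 4.14 = 26.012387
Step 3 — Q = 2333500.0 / 26.012387 ≈ 89707 N·m (5 s.f.)

89707 N·m


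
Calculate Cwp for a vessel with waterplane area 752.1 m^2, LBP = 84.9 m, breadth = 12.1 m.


Formula: Cwp = Aw / (L * B)
Step 1 — L * B = 84.9 * 12.1 = 1027.29 m^2
Step 2 — Cwp = 752.1 / 1027.29 ≈ 0.73212 (5 s.f.)

0.73212


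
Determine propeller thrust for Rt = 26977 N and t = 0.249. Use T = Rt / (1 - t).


Formula: T = Rt / (1 - t)
Step 1 — (1 - t) = 1 - 0.249 = 0.751
Step 2 — T = 26977 / 0.751 ≈ 35921 N (5 s.f.)

35921 N


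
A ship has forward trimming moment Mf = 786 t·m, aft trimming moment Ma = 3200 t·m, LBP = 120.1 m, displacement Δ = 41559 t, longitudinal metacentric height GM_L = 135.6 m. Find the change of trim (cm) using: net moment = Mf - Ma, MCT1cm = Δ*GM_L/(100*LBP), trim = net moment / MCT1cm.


Formula: net trimming moment = Mf - Ma; MCT1cm = Δ*GM_L/(100*LBP); trim = net moment / MCT1cm
Step 1 — net trimming moment = 786 - 3200 = -2414 t·m
Step 2 — MCT1cm = 41559 * 135.6 / (100 * 120.1) = 469.2257 t·m/cm
Step 3 — trim = -2414 / 469.2257 ≈ -5.1446 cm (5 s.f.)

-5.1446 cm


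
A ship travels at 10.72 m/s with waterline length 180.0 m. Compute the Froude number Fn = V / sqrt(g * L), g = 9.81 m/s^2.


Formula: Fn = V / sqrt(g * L)
Step 1 — g * L = 9.81 * 180.0 = 1765.8
Step 2 — sqrt(g * L) = sqrt(1765.8) = 42.021423
Step 3 — Fn = 10.72 / 42.021423 ≈ 0.25511 (5 s.f.)

0.25511


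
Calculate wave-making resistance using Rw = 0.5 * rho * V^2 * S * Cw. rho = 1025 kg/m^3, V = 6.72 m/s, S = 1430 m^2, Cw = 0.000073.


Formula: Rw = 0.5 * rho * V^2 * S * Cw
Step 1 — V^2 = 6.72^2 = 45.1584
Step 2 — 0.5 * rho * V^2 = 0.5 * 1025 * 45.1584 = 23143.68
Step 3 — Rw = 23143.68 * 1430 * 0.000073 ≈ 2416.0 N (5 s.f.)

2416.0 N


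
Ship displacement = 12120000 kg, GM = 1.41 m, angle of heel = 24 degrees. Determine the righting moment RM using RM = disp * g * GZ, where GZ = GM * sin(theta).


Formula: GZ = GM * sin(theta); RM = disp * g * GZ
Step 1 — GZ = 1.41 * sin(24°) = 1.41 * 0.406737 = 0.573499 m
Step 2 — RM = 12120000 * 9.81 * 0.573499 ≈ 68187000 N·m (5 s.f.)

68187000 N·m


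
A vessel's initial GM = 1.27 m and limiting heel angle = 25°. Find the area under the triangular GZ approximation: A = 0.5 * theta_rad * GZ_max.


Formula: GZ_max = GM * sin(theta); Area = 0.5 * theta_rad * GZ_max
Step 1 — GZ_max = 1.27 * sin(25°) = 1.27 * 0.422618 = 0.536725 m
Step 2 — theta_rad = 25 * pi/180 = 0.436332 rad
Step 3 — Area = 0.5 * 0.436332 * 0.536725 ≈ 0.11710 m·rad (5 s.f.)

0.11710 m·rad


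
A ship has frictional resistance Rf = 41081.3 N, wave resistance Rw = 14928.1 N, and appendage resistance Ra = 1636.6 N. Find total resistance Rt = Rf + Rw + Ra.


Formula: Rt = Rf + Rw + Ra
Substituting: Rt = 41081.3 + 14928.1 + 1636.6
Result: Rt = 57646.0 N

57646.0 N


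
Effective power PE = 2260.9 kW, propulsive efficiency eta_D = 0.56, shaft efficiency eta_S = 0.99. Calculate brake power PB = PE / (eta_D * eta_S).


Formula: PB = PE / (eta_D * eta_S)
Step 1 — combined efficiency = eta_D * eta_S = 0.56 * 0.99 = 0.5544
Step 2 — PB = 2260.9 / 0.5544 ≈ 4078.1 kW (5 s.f.)

4078.1 kW


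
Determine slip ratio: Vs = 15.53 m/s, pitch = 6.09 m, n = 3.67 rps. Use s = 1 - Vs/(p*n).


Formula: s = 1 - Vs / (p * n)
Step 1 — p * n = 6.09 * 3.67 = 22.3503
Step 2 — Vs / (p*n) = 15.53 / 22.3503 = 0.694845 (6 d.p.)
Step 3 — s = 1 - 0.694845 = 0.305155

0.305155


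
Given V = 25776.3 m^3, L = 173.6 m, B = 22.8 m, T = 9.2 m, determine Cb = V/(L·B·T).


Formula: Cb = V / (L * B * T)
Step 1 — L * B * T = 173.6 * 22.8 * 9.2 = 36414.336 m^3
Step 2 — Cb = 25776.3 / 36414.336 ≈ 0.70786 (5 s.f.)

0.70786


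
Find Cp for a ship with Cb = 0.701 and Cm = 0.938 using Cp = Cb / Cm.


Formula: Cp = Cb / Cm
Substituting: Cp = 0.701 / 0.938
Result: Cp ≈ 0.74733 (5 s.f.)

0.74733


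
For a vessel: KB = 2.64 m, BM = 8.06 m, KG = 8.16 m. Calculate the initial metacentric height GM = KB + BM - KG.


Formula: GM = KB + BM - KG
Step 1 — KM = KB + BM = 2.64 + 8.06 = 10.7 m
Step 2 — GM = KM - KG = 10.7 - 8.16 = 2.54 m

2.54 m


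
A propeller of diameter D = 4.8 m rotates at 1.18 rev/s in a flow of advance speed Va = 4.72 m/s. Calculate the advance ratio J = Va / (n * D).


Formula: J = Va / (n * D)
Step 1 — n * D = 1.18 * 4.8 = 5.664
Step 2 — J = 4.72 / 5.664 ≈ 0.83333 (5 s.f.)

0.83333


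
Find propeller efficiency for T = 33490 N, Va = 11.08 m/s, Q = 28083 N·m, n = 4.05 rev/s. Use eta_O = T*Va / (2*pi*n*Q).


Formula: eta = T * Va / (2 * pi * n * Q)
Step 1 — numerator = T * Va = 33490 * 11.08 = 371069.2
Step 2 — 2 * pi * n = 2 * pi * 4.05 = 25.4469
Step 3 — denominator = 25.4469 * 28083 = 714625.29
Step 4 — eta = 371069.2 / 714625.29 ≈ 0.51925 (5 s.f.)

0.51925


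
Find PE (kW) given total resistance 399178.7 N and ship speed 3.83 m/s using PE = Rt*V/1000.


Formula: PE = Rt * V / 1000 (kW)
Step 1 — PE (W) = 399178.7 * 3.83 = 1528854.421 W
Step 2 — PE (kW) = 1528854.421 / 1000 ≈ 1528.9 kW (5 s.f.)

1528.9 kW


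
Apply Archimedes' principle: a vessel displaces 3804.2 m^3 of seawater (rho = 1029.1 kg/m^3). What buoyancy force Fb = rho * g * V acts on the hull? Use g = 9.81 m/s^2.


Formula: Fb = rho * g * V
Substituting: Fb = 1029.1 * 9.81 * 3804.2
Intermediate: 1029.1 * 9.81 = 10095.471
Result: Fb = 10095.471 * 3804.2 ≈ 38405000 N (5 s.f.)

38405000 N


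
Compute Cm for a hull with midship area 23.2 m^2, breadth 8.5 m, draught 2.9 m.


Formula: Cm = Am / (B * T)
Step 1 — B * T = 8.5 * 2.9 = 24.65 m^2
Step 2 — Cm = 23.2 / 24.65 ≈ 0.94118 (5 s.f.)

0.94118


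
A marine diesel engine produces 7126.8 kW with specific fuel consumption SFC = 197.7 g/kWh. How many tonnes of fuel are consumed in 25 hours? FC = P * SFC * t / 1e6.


Formula: FC (tonnes) = P * SFC * t / 1,000,000
Step 1 — P * SFC * t = 7126.8 * 197.7 * 25 = 35224209.0 g
Step 2 — FC (tonnes) = 35224209.0 / 1,000,000 ≈ 35.224 tonnes (5 s.f.)

35.224 tonnes


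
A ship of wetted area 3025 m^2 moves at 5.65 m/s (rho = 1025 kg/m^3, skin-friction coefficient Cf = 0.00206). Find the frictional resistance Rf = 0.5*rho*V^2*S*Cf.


Formula: Rf = 0.5 * rho * V^2 * S * Cf
Step 1 — V^2 = 5.65^2 = 31.9225
Step 2 — 0.5 * rho * V^2 = 0.5 * 1025 * 31.9225 = 16360.28125
Step 3 — Rf = 16360.28125 * 3025 * 0.00206 ≈ 101950 N (5 s.f.)

101950 N


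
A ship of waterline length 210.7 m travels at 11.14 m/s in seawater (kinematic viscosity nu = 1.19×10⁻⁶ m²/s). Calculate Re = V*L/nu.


Formula: Re = V * L / nu
Step 1 — V * L = 11.14 * 210.7 = 2347.198 m^2/s
Step 2 — Re = 2347.198 / 1.19e-6 = 1.97e+09

1.97e+09


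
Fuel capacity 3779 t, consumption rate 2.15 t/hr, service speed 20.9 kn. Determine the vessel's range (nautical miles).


Formula: endurance = fuel / rate; range = endurance * speed
Step 1 — endurance = 3779 / 2.15 = 1757.6744 hours
Step 2 — range = 1757.6744 * 20.9 ≈ 36735 nautical miles (5 s.f.)

36735 NM


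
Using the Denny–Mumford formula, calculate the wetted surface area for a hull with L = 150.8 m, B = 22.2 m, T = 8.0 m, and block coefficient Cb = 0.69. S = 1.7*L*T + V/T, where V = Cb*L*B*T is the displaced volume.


Formula: S = 1.7*L*T + V/T with V = Cb*L*B*T, i.e. S = L * (1.7*T + Cb*B)
Step 1 — 1.7*T = 1.7 * 8.0 = 13.6 m
Step 2 — Cb*B = 0.69 * 22.2 = 15.318 m
Step 3 — 1.7*T + Cb*B = 13.6 + 15.318 = 28.918 m
Step 4 — S = 150.8 * 28.918 ≈ 4360.8 m^2 (5 s.f.)

4360.8 m^2


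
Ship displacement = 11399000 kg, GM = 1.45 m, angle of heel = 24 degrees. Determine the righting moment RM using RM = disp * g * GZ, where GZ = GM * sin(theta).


Formula: GZ = GM * sin(theta); RM = disp * g * GZ
Step 1 — GZ = 1.45 * sin(24°) = 1.45 * 0.406737 = 0.589769 m
Step 2 — RM = 11399000 * 9.81 * 0.589769 ≈ 65950000 N·m (5 s.f.)

65950000 N·m


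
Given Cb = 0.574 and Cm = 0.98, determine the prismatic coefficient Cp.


Formula: Cp = Cb / Cm
Substituting: Cp = 0.574 / 0.98
Result: Cp ≈ 0.58571 (5 s.f.)

0.58571


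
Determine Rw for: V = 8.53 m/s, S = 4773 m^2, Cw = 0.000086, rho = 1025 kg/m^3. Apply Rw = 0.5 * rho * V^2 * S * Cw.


Formula: Rw = 0.5 * rho * V^2 * S * Cw
Step 1 — V^2 = 8.53^2 = 72.7609
Step 2 — 0.5 * rho * V^2 = 0.5 * 1025 * 72.7609 = 37289.96125
Step 3 — Rw = 37289.96125 * 4773 * 0.000086 ≈ 15307 N (5 s.f.)

15307 N


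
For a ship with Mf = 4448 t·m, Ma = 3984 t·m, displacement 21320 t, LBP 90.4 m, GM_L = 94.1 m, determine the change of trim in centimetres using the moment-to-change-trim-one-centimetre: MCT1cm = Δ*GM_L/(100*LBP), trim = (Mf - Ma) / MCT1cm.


Formula: net trimming moment = Mf - Ma; MCT1cm = Δ*GM_L/(100*LBP); trim = net moment / MCT1cm
Step 1 — net trimming moment = 4448 - 3984 = 464 t·m
Step 2 — MCT1cm = 21320 * 94.1 / (100 * 90.4) = 221.9261 t·m/cm
Step 3 — trim = 464 / 221.9261 ≈ 2.0908 cm (5 s.f.)

2.0908 cm


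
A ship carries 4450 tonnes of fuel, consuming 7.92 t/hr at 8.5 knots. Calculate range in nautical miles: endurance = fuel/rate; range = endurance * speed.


Formula: endurance = fuel / rate; range = endurance * speed
Step 1 — endurance = 4450 / 7.92 = 561.8687 hours
Step 2 — range = 561.8687 * 8.5 ≈ 4775.9 nautical miles (5 s.f.)

4775.9 NM


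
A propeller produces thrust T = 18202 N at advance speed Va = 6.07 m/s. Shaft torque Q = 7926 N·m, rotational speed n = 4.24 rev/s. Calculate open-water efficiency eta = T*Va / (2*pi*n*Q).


Formula: eta = T * Va / (2 * pi * n * Q)
Step 1 — numerator = T * Va = 18202 * 6.07 = 110486.14
Step 2 — 2 * pi * n = 2 * pi * 4.24 = 26.640706
Step 3 — denominator = 26.640706 * 7926 = 211154.24
Step 4 — eta = 110486.14 / 211154.24 ≈ 0.52325 (5 s.f.)

0.52325


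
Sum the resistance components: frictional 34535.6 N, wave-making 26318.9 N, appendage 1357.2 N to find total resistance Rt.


Formula: Rt = Rf + Rw + Ra
Substituting: Rt = 34535.6 + 26318.9 + 1357.2
Result: Rt = 62211.7 N

62211.7 N


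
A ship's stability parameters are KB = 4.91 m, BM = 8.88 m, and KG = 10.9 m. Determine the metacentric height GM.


Formula: GM = KB + BM - KG
Step 1 — KM = KB + BM = 4.91 + 8.88 = 13.79 m
Step 2 — GM = KM - KG = 13.79 - 10.9 = 2.89 m

2.89 m


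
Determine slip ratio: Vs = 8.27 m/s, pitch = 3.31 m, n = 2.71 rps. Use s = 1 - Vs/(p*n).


Formula: s = 1 - Vs / (p * n)
Step 1 — p * n = 3.31 * 2.71 = 8.9701
Step 2 — Vs / (p*n) = 8.27 / 8.9701 = 0.921952 (6 d.p.)
Step 3 — s = 1 - 0.921952 = 0.078048

0.078048


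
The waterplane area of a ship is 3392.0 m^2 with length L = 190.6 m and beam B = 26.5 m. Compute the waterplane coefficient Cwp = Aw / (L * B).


Formula: Cwp = Aw / (L * B)
Step 1 — L * B = 190.6 * 26.5 = 5050.9 m^2
Step 2 — Cwp = 3392.0 / 5050.9 ≈ 0.67156 (5 s.f.)

0.67156


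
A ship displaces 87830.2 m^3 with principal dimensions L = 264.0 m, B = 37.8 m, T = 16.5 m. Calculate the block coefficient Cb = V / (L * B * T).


Formula: Cb = V / (L * B * T)
Step 1 — L * B * T = 264.0 * 37.8 * 16.5 = 164656.8 m^3
Step 2 — Cb = 87830.2 / 164656.8 ≈ 0.53341 (5 s.f.)

0.53341


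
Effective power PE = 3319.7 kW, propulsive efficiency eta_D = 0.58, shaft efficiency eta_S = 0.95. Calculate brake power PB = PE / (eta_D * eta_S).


Formula: PB = PE / (eta_D * eta_S)
Step 1 — combined efficiency = eta_D * eta_S = 0.58 * 0.95 = 0.551
Step 2 — PB = 3319.7 / 0.551 ≈ 6024.9 kW (5 s.f.)

6024.9 kW


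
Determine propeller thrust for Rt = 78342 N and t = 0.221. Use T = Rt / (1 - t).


Formula: T = Rt / (1 - t)
Step 1 — (1 - t) = 1 - 0.221 = 0.779
Step 2 — T = 78342 / 0.779 ≈ 100570 N (5 s.f.)

100570 N


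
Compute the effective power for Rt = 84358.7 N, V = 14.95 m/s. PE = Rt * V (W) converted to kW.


Formula: PE = Rt * V / 1000 (kW)
Step 1 — PE (W) = 84358.7 * 14.95 = 1261162.565 W
Step 2 — PE (kW) = 1261162.565 / 1000 ≈ 1261.2 kW (5 s.f.)

1261.2 kW


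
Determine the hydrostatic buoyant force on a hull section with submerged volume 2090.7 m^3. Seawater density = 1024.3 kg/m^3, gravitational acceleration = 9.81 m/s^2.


Formula: Fb = rho * g * V
Substituting: Fb = 1024.3 * 9.81 * 2090.7
Intermediate: 1024.3 * 9.81 = 10048.383
Result: Fb = 10048.383 * 2090.7 ≈ 21008000 N (5 s.f.)

21008000 N


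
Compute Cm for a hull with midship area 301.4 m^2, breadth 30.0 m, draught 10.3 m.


Formula: Cm = Am / (B * T)
Step 1 — B * T = 30.0 * 10.3 = 309.0 m^2
Step 2 — Cm = 301.4 / 309.0 ≈ 0.97540 (5 s.f.)

0.97540


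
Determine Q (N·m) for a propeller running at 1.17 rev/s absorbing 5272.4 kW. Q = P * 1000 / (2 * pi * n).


Formula: Q = P_W / (2 * pi * n)
Step 1 — P_W = 5272.4 kW * 1000 = 5272400.0 W
Step 2 — 2 * pi * n = 2 * pi * 1.17 = 7.351327
Step 3 — Q = 5272400.0 / 7.351327 ≈ 717200 N·m (5 s.f.)

717200 N·m


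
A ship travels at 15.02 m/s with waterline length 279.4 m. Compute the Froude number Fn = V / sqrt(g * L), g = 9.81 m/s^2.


Formula: Fn = V / sqrt(g * L)
Step 1 — g * L = 9.81 * 279.4 = 2740.914
Step 2 — sqrt(g * L) = sqrt(2740.914) = 52.353739
Step 3 — Fn = 15.02 / 52.353739 ≈ 0.28689 (5 s.f.)

0.28689


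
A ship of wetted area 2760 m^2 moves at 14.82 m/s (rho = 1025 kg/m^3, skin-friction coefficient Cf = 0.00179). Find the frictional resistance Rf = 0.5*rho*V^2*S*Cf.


Formula: Rf = 0.5 * rho * V^2 * S * Cf
Step 1 — V^2 = 14.82^2 = 219.6324
Step 2 — 0.5 * rho * V^2 = 0.5 * 1025 * 219.6324 = 112561.605
Step 3 — Rf = 112561.605 * 2760 * 0.00179 ≈ 556100 N (5 s.f.)

556100 N


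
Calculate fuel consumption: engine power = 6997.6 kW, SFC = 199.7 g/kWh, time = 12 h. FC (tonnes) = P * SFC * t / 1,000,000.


Formula: FC (tonnes) = P * SFC * t / 1,000,000
Step 1 — P * SFC * t = 6997.6 * 199.7 * 12 = 16769048.64 g
Step 2 — FC (tonnes) = 16769048.64 / 1,000,000 ≈ 16.769 tonnes (5 s.f.)

16.769 tonnes


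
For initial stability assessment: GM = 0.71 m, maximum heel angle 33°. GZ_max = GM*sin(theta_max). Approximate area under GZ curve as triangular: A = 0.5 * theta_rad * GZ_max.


Formula: GZ_max = GM * sin(theta); Area = 0.5 * theta_rad * GZ_max
Step 1 — GZ_max = 0.71 * sin(33°) = 0.71 * 0.544639 = 0.386694 m
Step 2 — theta_rad = 33 * pi/180 = 0.575959 rad
Step 3 — Area = 0.5 * 0.575959 * 0.386694 ≈ 0.11136 m·rad (5 s.f.)

0.11136 m·rad
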